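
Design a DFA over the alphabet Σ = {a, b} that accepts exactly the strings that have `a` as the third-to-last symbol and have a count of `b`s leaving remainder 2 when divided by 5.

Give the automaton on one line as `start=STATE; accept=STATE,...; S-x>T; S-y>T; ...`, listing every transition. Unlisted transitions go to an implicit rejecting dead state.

Build one automaton per condition and run them in lockstep. The first has 15 states tracking the last 3 symbols read; the second has 5 states tracking the count of `b`s modulo 5. A product state is a pair (one from each), accepting exactly when both do. Minimizing collapses redundant product states.
16 states suffice.
          a    b  
>  S0     S1   S2 
   S1     S1   S3 
   S2     S4   S5 
   S3     S4   S6 
   S4     S7   S8 
   S5     S9  S10 
 * S6     S9  S10 
   S7     S7  S11 
   S8    S12  S10 
   S9    S13  S10 
   S10   S10  S14 
 * S11   S12  S10 
 * S12   S13  S10 
   S13   S15  S10 
   S14   S14   S0 
 * S15   S15  S10 
(> = start, * = accepting)

start=S0; accept=S6,S11,S12,S15; S0-a>S1; S0-b>S2; S1-a>S1; S1-b>S3; S2-a>S4; S2-b>S5; S3-a>S4; S3-b>S6; S4-a>S7; S4-b>S8; S5-a>S9; S5-b>S10; S6-a>S9; S6-b>S10; S7-a>S7; S7-b>S11; S8-a>S12; S8-b>S10; S9-a>S13; S9-b>S10; S10-a>S10; S10-b>S14; S11-a>S12; S11-b>S10; S12-a>S13; S12-b>S10; S13-a>S15; S13-b>S10; S14-a>S14; S14-b>S0; S15-a>S15; S15-b>S10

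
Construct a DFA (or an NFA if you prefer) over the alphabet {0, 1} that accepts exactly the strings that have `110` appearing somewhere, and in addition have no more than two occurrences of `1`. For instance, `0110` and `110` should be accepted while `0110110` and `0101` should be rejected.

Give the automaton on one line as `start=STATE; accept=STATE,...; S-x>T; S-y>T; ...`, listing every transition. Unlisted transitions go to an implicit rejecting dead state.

Build one automaton per condition and run them in lockstep. The first has 4 states tracking whether and how much of `110` has been seen; the second has 4 states tracking the count of `1`s, saturating at 3. A product state is a pair (one from each), accepting exactly when both do. Equivalent product states are then merged.
A 5-state machine:
       0  1 
>  A   A  B 
   B   C  D 
   C   C  C 
   D   E  C 
 * E   E  C 
(> = start, * = accepting)

start=A; accept=E; A-0>A; A-1>B; B-0>C; B-1>D; C-0>C; C-1>C; D-0>E; D-1>C; E-0>E; E-1>C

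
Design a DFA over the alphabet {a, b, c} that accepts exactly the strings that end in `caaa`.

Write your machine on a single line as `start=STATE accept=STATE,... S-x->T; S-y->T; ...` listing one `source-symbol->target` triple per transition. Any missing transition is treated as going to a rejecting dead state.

start=S0; accept=S4; S0-a->S0; S0-b->S0; S0-c->S1; S1-a->S2; S1-b->S0; S1-c->S1; S2-a->S3; S2-b->S0; S2-c->S1; S3-a->S4; S3-b->S0; S3-c->S1; S4-a->S0; S4-b->S0; S4-c->S1

Let each state record the length of the longest suffix of the input read so far that is also a prefix of `caaa`. S1 means the last symbol is `c`; S2 means the last 2 symbols are `ca`; S3 means the last 3 symbols are `caa`; S4 means the last 4 symbols are `caaa`. Accept only at S4, where the string currently ends in `caaa`.
5 states suffice.
        a   b   c  
>  S0   S0  S0  S1 
   S1   S2  S0  S1 
   S2   S3  S0  S1 
   S3   S4  S0  S1 
 * S4   S0  S0  S1 
(> = start, * = accepting)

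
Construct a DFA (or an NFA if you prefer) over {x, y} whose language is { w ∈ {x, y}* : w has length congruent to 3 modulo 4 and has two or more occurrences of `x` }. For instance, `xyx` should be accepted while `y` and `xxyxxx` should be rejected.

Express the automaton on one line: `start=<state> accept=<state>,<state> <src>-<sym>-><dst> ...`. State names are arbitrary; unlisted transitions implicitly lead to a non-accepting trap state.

Build one automaton per condition and run them in lockstep. One (4 states) tracks the input length modulo 4; the other (4 states) tracks the count of `x`s, saturating at 3. Each combined state is a pair, one component from each; accept when both components accept.
With 16 states:
          x    y  
>  q0     q1   q2 
   q1     q3   q4 
   q2     q4   q5 
   q3     q6   q7 
   q4     q7   q8 
   q5     q8   q9 
 * q6    q10  q10 
 * q7    q10  q11 
   q8    q11  q12 
   q9    q12   q0 
   q10   q13  q13 
   q11   q13  q14 
   q12   q14   q1 
   q13   q15  q15 
   q14   q15   q3 
   q15    q6   q6 
(> = start, * = accepting)

start=q0 accept=q6,q7 q0-x->q1 q0-y->q2 q1-x->q3 q1-y->q4 q2-x->q4 q2-y->q5 q3-x->q6 q3-y->q7 q4-x->q7 q4-y->q8 q5-x->q8 q5-y->q9 q6-x->q10 q6-y->q10 q7-x->q10 q7-y->q11 q8-x->q11 q8-y->q12 q9-x->q12 q9-y->q0 q10-x->q13 q10-y->q13 q11-x->q13 q11-y->q14 q12-x->q14 q12-y->q1 q13-x->q15 q13-y->q15 q14-x->q15 q14-y->q3 q15-x->q6 q15-y->q6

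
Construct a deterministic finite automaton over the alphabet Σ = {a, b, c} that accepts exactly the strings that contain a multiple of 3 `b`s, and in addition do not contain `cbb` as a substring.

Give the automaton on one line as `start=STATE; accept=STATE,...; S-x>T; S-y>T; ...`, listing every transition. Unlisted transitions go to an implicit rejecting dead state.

Run two small machines in parallel and take their product. The first has 3 states tracking the count of `b`s modulo 3; the second has 4 states tracking partial matches of the forbidden pattern `cbb`. A product state is a pair (one from each), accepting exactly when both do. After merging equivalent states the machine shrinks.
A 10-state machine:
        a   b   c  
>* q0   q0  q1  q2 
   q1   q1  q3  q4 
 * q2   q0  q5  q2 
   q3   q3  q0  q6 
   q4   q1  q7  q4 
   q5   q1  q8  q4 
   q6   q3  q9  q6 
   q7   q3  q8  q6 
   q8   q8  q8  q8 
 * q9   q0  q8  q2 
(> = start, * = accepting)

start=q0; accept=q0,q2,q9; q0-a>q0; q0-b>q1; q0-c>q2; q1-a>q1; q1-b>q3; q1-c>q4; q2-a>q0; q2-b>q5; q2-c>q2; q3-a>q3; q3-b>q0; q3-c>q6; q4-a>q1; q4-b>q7; q4-c>q4; q5-a>q1; q5-b>q8; q5-c>q4; q6-a>q3; q6-b>q9; q6-c>q6; q7-a>q3; q7-b>q8; q7-c>q6; q8-a>q8; q8-b>q8; q8-c>q8; q9-a>q0; q9-b>q8; q9-c>q2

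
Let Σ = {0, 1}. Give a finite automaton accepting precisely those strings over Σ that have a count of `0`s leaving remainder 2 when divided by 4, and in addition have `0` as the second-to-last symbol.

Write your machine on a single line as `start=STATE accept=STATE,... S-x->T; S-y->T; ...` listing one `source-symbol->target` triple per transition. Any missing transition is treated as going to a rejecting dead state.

start=s0; accept=s3,s8; s0-0->s1; s0-1->s2; s1-0->s3; s1-1->s4; s2-0->s5; s2-1->s6; s3-0->s7; s3-1->s8; s4-0->s9; s4-1->s10; s5-0->s3; s5-1->s4; s6-0->s5; s6-1->s6; s7-0->s11; s7-1->s12; s8-0->s13; s8-1->s14; s9-0->s7; s9-1->s8; s10-0->s9; s10-1->s10; s11-0->s15; s11-1->s16; s12-0->s17; s12-1->s18; s13-0->s11; s13-1->s12; s14-0->s13; s14-1->s14; s15-0->s3; s15-1->s4; s16-0->s5; s16-1->s6; s17-0->s15; s17-1->s16; s18-0->s17; s18-1->s18

Build one automaton per condition and run them in lockstep. One (4 states) tracks the count of `0`s modulo 4; the other (7 states) tracks the last 2 symbols read. Each combined state is a pair, one component from each; accept when both components accept.
With 19 states:
          0    1  
>  s0     s1   s2 
   s1     s3   s4 
   s2     s5   s6 
 * s3     s7   s8 
   s4     s9  s10 
   s5     s3   s4 
   s6     s5   s6 
   s7    s11  s12 
 * s8    s13  s14 
   s9     s7   s8 
   s10    s9  s10 
   s11   s15  s16 
   s12   s17  s18 
   s13   s11  s12 
   s14   s13  s14 
   s15    s3   s4 
   s16    s5   s6 
   s17   s15  s16 
   s18   s17  s18 
(> = start, * = accepting)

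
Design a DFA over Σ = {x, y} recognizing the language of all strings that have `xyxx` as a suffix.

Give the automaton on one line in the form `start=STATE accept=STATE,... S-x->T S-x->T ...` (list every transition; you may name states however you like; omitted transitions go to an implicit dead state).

Remember how much of `xyxx` the current input suffix matches. State q0 means no match yet; q1 means the last symbol is `x`; q2 means the last 2 symbols are `xy`; q3 means the last 3 symbols are `xyx`; q4 means the last 4 symbols are `xyxx`. Only q4 accepts. On a mismatch, fall back to the longest proper suffix that is still a prefix of `xyxx`.
With 5 states:
        x   y  
>  q0   q1  q0 
   q1   q1  q2 
   q2   q3  q0 
   q3   q4  q2 
 * q4   q1  q2 
(> = start, * = accepting)

start=q0 accept=q4 q0-x->q1 q0-y->q0 q1-x->q1 q1-y->q2 q2-x->q3 q2-y->q0 q3-x->q4 q3-y->q2 q4-x->q1 q4-y->q2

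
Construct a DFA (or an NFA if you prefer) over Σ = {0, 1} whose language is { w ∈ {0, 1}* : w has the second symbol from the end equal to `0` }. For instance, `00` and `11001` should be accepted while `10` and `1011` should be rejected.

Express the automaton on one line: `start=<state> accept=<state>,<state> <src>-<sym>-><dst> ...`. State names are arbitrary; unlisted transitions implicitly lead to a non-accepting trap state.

A DFA must remember the last 2 symbols (since which symbol is second-to-last isn't known until the input ends). Use one state per possible window of the last ≤2 symbols; accept from those whose window starts with `0`.
        0   1  
>  q0   q1  q2 
   q1   q3  q4 
   q2   q5  q6 
 * q3   q3  q4 
 * q4   q5  q6 
   q5   q3  q4 
   q6   q5  q6 
(> = start, * = accepting)

start=q0 accept=q3,q4 q0-0->q1 q0-1->q2 q1-0->q3 q1-1->q4 q2-0->q5 q2-1->q6 q3-0->q3 q3-1->q4 q4-0->q5 q4-1->q6 q5-0->q3 q5-1->q4 q6-0->q5 q6-1->q6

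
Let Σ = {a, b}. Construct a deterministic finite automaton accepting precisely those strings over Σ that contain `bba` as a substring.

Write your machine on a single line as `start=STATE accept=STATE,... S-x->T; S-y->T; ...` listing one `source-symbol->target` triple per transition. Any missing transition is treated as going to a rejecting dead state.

start=s0; accept=s3; s0-a->s0; s0-b->s1; s1-a->s0; s1-b->s2; s2-a->s3; s2-b->s2; s3-a->s3; s3-b->s3

Track how much of `bba` has been matched so far: state s0 is no progress, s3 is the absorbing accept state reached once `bba` has occurred. Intermediate states record partial matches; on a mismatch, fall back to the longest reusable overlap.
A 4-state machine:
        a   b  
>  s0   s0  s1 
   s1   s0  s2 
   s2   s3  s2 
 * s3   s3  s3 
(> = start, * = accepting)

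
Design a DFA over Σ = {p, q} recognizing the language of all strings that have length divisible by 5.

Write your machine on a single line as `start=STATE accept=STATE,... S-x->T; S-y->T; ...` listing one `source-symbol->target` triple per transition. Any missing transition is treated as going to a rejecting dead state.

Count input length modulo 5: every symbol advances one step around the cycle S0 → S1 → S2 → S3 → S4 → S0. Accept at S0.
With 5 states:
        p   q  
>* S0   S1  S1 
   S1   S2  S2 
   S2   S3  S3 
   S3   S4  S4 
   S4   S0  S0 
(> = start, * = accepting)

start=S0; accept=S0; S0-p->S1; S0-q->S1; S1-p->S2; S1-q->S2; S2-p->S3; S2-q->S3; S3-p->S4; S3-q->S4; S4-p->S0; S4-q->S0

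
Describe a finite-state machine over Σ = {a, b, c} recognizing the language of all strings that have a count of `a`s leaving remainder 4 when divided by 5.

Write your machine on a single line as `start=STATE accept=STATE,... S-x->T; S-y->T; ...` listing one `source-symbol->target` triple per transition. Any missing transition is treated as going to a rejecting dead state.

Keep the running count of `a`s modulo 5: each `a` advances along the cycle q0 → q1 → q2 → q3 → q4 → q0 while other symbols loop. Accept at q4.
        a   b   c  
>  q0   q1  q0  q0 
   q1   q2  q1  q1 
   q2   q3  q2  q2 
   q3   q4  q3  q3 
 * q4   q0  q4  q4 
(> = start, * = accepting)

start=q0; accept=q4; q0-a->q1; q0-b->q0; q0-c->q0; q1-a->q2; q1-b->q1; q1-c->q1; q2-a->q3; q2-b->q2; q2-c->q2; q3-a->q4; q3-b->q3; q3-c->q3; q4-a->q0; q4-b->q4; q4-c->q4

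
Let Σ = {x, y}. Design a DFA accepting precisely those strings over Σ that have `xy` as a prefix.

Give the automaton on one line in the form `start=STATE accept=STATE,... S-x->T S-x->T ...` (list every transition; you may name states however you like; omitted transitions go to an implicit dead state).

Check the first 2 symbols one by one: q0 through q1 record how many have matched `xy` so far; any wrong symbol goes to the dead state q3. After all 2 match we enter the accepting sink q2.
A 4-state machine:
        x   y  
>  q0   q1  q3 
   q1   q3  q2 
 * q2   q2  q2 
   q3   q3  q3 
(> = start, * = accepting)

start=q0 accept=q2 q0-x->q1 q0-y->q3 q1-x->q3 q1-y->q2 q2-x->q2 q2-y->q2 q3-x->q3 q3-y->q3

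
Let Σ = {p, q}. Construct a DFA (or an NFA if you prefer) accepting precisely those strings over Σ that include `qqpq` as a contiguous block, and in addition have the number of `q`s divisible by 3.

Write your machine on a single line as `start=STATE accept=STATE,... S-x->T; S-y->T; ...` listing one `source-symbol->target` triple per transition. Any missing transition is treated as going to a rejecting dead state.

start=S0; accept=S8; S0-p->S0; S0-q->S1; S1-p->S2; S1-q->S3; S2-p->S2; S2-q->S4; S3-p->S5; S3-q->S6; S4-p->S7; S4-q->S6; S5-p->S7; S5-q->S8; S6-p->S9; S6-q->S10; S7-p->S7; S7-q->S11; S8-p->S8; S8-q->S12; S9-p->S0; S9-q->S12; S10-p->S13; S10-q->S3; S11-p->S0; S11-q->S10; S12-p->S12; S12-q->S14; S13-p->S2; S13-q->S14; S14-p->S14; S14-q->S8

Run two small machines in parallel and take their product. The first has 5 states tracking whether and how much of `qqpq` has been seen; the second has 3 states tracking the count of `q`s modulo 3. A product state is a pair (one from each), accepting exactly when both do.
          p    q  
>  S0     S0   S1 
   S1     S2   S3 
   S2     S2   S4 
   S3     S5   S6 
   S4     S7   S6 
   S5     S7   S8 
   S6     S9  S10 
   S7     S7  S11 
 * S8     S8  S12 
   S9     S0  S12 
   S10   S13   S3 
   S11    S0  S10 
   S12   S12  S14 
   S13    S2  S14 
   S14   S14   S8 
(> = start, * = accepting)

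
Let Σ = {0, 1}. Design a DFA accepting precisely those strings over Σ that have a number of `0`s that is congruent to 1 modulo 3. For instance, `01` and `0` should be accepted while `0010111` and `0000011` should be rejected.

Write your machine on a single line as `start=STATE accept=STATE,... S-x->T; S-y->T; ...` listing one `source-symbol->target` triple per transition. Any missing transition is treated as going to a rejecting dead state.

start=S0; accept=S1; S0-0->S1; S0-1->S0; S1-0->S2; S1-1->S1; S2-0->S0; S2-1->S2

Keep the running count of `0`s modulo 3: each `0` advances along the cycle S0 → S1 → S2 → S0 while other symbols loop. Accept at S1.
A 3-state machine:
        0   1  
>  S0   S1  S0 
 * S1   S2  S1 
   S2   S0  S2 
(> = start, * = accepting)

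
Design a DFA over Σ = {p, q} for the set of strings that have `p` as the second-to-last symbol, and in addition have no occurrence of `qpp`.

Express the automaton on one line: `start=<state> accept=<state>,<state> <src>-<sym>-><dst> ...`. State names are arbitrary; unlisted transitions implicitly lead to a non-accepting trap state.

Run two small machines in parallel and take their product. The first has 7 states tracking the last 2 symbols read; the second has 4 states tracking partial matches of the forbidden pattern `qpp`. A product state is a pair (one from each), accepting exactly when both do. Minimizing collapses redundant product states.
With 7 states:
       p  q 
>  A   B  C 
   B   D  E 
   C   F  C 
 * D   D  E 
 * E   F  C 
   F   G  E 
   G   G  G 
(> = start, * = accepting)

start=A accept=D,E A-p->B A-q->C B-p->D B-q->E C-p->F C-q->C D-p->D D-q->E E-p->F E-q->C F-p->G F-q->E G-p->G G-q->G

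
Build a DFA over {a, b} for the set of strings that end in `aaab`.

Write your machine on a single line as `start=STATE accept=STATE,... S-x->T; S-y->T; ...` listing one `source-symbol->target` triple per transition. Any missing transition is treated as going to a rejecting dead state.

Remember how much of `aaab` the current input suffix matches. State S0 means no match yet; S1 means the last symbol is `a`; S2 means the last 2 symbols are `aa`; S3 means the last 3 symbols are `aaa`; S4 means the last 4 symbols are `aaab`. Only S4 accepts. On a mismatch, fall back to the longest proper suffix that is still a prefix of `aaab`.
        a   b  
>  S0   S1  S0 
   S1   S2  S0 
   S2   S3  S0 
   S3   S3  S4 
 * S4   S1  S0 
(> = start, * = accepting)

start=S0; accept=S4; S0-a->S1; S0-b->S0; S1-a->S2; S1-b->S0; S2-a->S3; S2-b->S0; S3-a->S3; S3-b->S4; S4-a->S1; S4-b->S0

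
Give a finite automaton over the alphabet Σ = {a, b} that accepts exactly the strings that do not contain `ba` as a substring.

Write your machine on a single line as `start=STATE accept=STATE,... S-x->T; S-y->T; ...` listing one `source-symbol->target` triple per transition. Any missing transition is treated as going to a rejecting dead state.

This is the complement of 'contains `ba`'. Use the same substring-matching states — q0 through q2 holding how much of `ba` has just been matched — but flip the accepting set: everything except the trap q2 accepts.
A 3-state machine:
        a   b  
>* q0   q0  q1 
 * q1   q2  q1 
   q2   q2  q2 
(> = start, * = accepting)

start=q0; accept=q0,q1; q0-a->q0; q0-b->q1; q1-a->q2; q1-b->q1; q2-a->q2; q2-b->q2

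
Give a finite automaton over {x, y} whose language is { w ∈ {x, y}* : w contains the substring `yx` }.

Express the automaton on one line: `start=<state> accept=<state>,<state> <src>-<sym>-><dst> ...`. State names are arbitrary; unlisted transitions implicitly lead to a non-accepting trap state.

States q0..q1 record the length of the longest prefix of `yx` that matches the current input suffix. Reaching q2 means `yx` has been seen, and we stay there forever. Accept from q2.
With 3 states:
        x   y  
>  q0   q0  q1 
   q1   q2  q1 
 * q2   q2  q2 
(> = start, * = accepting)

start=q0 accept=q2 q0-x->q0 q0-y->q1 q1-x->q2 q1-y->q1 q2-x->q2 q2-y->q2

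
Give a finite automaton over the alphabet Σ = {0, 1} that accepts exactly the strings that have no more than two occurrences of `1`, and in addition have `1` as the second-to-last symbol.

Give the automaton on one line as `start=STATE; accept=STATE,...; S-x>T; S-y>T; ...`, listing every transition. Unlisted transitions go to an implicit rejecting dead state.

start=q0; accept=q5,q6,q9; q0-0>q1; q0-1>q2; q1-0>q3; q1-1>q4; q2-0>q5; q2-1>q6; q3-0>q3; q3-1>q4; q4-0>q5; q4-1>q6; q5-0>q7; q5-1>q8; q6-0>q9; q6-1>q10; q7-0>q7; q7-1>q8; q8-0>q9; q8-1>q10; q9-0>q11; q9-1>q12; q10-0>q13; q10-1>q10; q11-0>q11; q11-1>q12; q12-0>q13; q12-1>q10; q13-0>q14; q13-1>q12; q14-0>q14; q14-1>q12

Run two small machines in parallel and take their product. One (4 states) tracks the count of `1`s, saturating at 3; the other (7 states) tracks the last 2 symbols read. Each combined state is a pair, one component from each; accept when both components accept.
With 15 states:
          0    1  
>  q0     q1   q2 
   q1     q3   q4 
   q2     q5   q6 
   q3     q3   q4 
   q4     q5   q6 
 * q5     q7   q8 
 * q6     q9  q10 
   q7     q7   q8 
   q8     q9  q10 
 * q9    q11  q12 
   q10   q13  q10 
   q11   q11  q12 
   q12   q13  q10 
   q13   q14  q12 
   q14   q14  q12 
(> = start, * = accepting)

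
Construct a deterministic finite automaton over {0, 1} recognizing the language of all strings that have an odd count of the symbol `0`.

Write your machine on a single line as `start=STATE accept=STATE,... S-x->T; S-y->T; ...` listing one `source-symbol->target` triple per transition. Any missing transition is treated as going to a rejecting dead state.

start=q0; accept=q1; q0-0->q1; q0-1->q0; q1-0->q0; q1-1->q1

The only thing that matters is how many `0`s have appeared, reduced mod 2. Use one state per residue: q0 for 0, …, q1 for 1. Reading `0` moves to the next residue; anything else stays put. q1 is accepting.
2 states suffice.
        0   1  
>  q0   q1  q0 
 * q1   q0  q1 
(> = start, * = accepting)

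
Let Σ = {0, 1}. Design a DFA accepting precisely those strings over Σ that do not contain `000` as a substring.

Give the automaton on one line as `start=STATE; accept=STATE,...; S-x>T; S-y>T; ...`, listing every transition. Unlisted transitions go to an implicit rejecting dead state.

start=A; accept=A,B,C; A-0>B; A-1>A; B-0>C; B-1>A; C-0>D; C-1>A; D-0>D; D-1>D

This is the complement of 'contains `000`'. Use the same substring-matching states — A through D holding how much of `000` has just been matched — but flip the accepting set: everything except the trap D accepts.
A 4-state machine:
       0  1 
>* A   B  A 
 * B   C  A 
 * C   D  A 
   D   D  D 
(> = start, * = accepting)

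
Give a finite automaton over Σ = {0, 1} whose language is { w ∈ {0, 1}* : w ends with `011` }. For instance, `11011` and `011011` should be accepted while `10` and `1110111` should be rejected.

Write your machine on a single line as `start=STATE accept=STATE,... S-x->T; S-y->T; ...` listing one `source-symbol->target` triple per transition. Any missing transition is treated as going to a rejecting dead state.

start=S0; accept=S3; S0-0->S1; S0-1->S0; S1-0->S1; S1-1->S2; S2-0->S1; S2-1->S3; S3-0->S1; S3-1->S0

Remember how much of `011` the current input suffix matches. State S0 means no match yet; S1 means the last symbol is `0`; S2 means the last 2 symbols are `01`; S3 means the last 3 symbols are `011`. Only S3 accepts. On a mismatch, fall back to the longest proper suffix that is still a prefix of `011`.
With 4 states:
        0   1  
>  S0   S1  S0 
   S1   S1  S2 
   S2   S1  S3 
 * S3   S1  S0 
(> = start, * = accepting)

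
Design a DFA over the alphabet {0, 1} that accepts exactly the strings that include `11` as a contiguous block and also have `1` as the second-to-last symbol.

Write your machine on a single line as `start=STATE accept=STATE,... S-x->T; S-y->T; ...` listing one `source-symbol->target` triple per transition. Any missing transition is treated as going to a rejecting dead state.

Run two small machines in parallel and take their product. One (3 states) tracks whether and how much of `11` has been seen; the other (7 states) tracks the last 2 symbols read. Each combined state is a pair, one component from each; accept when both components accept. Equivalent product states are then merged.
With 6 states:
        0   1  
>  S0   S0  S1 
   S1   S0  S2 
 * S2   S3  S2 
 * S3   S4  S5 
   S4   S4  S5 
   S5   S3  S2 
(> = start, * = accepting)

start=S0; accept=S2,S3; S0-0->S0; S0-1->S1; S1-0->S0; S1-1->S2; S2-0->S3; S2-1->S2; S3-0->S4; S3-1->S5; S4-0->S4; S4-1->S5; S5-0->S3; S5-1->S2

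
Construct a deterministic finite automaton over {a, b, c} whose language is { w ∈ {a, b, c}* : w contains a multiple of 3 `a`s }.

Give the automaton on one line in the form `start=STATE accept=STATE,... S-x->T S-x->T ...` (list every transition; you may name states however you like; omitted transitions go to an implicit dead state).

start=s0 accept=s0 s0-a->s1 s0-b->s0 s0-c->s0 s1-a->s2 s1-b->s1 s1-c->s1 s2-a->s0 s2-b->s2 s2-c->s2

The only thing that matters is how many `a`s have appeared, reduced mod 3. Use one state per residue: s0 for 0, …, s2 for 2. Reading `a` moves to the next residue; anything else stays put. s0 is accepting.
3 states suffice.
        a   b   c  
>* s0   s1  s0  s0 
   s1   s2  s1  s1 
   s2   s0  s2  s2 
(> = start, * = accepting)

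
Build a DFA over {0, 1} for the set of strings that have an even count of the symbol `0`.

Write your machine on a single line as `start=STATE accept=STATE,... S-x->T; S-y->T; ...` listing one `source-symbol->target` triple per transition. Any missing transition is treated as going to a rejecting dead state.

Keep the running count of `0`s modulo 2: each `0` advances along the cycle S0 → S1 → S0 while other symbols loop. Accept at S0.
        0   1  
>* S0   S1  S0 
   S1   S0  S1 
(> = start, * = accepting)

start=S0; accept=S0; S0-0->S1; S0-1->S0; S1-0->S0; S1-1->S1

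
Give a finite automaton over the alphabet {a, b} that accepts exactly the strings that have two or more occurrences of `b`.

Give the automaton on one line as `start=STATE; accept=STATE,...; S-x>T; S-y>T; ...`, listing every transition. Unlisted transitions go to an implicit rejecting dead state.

Count `b`s, saturating at 3: states q0 through q2 mean 0 through 2 `b`s seen; q3 means more than 2. Each `b` increments (capped at q3); other symbols loop. Accept from {q2, q3}.
4 states suffice.
        a   b  
>  q0   q0  q1 
   q1   q1  q2 
 * q2   q2  q3 
 * q3   q3  q3 
(> = start, * = accepting)

start=q0; accept=q2,q3; q0-a>q0; q0-b>q1; q1-a>q1; q1-b>q2; q2-a>q2; q2-b>q3; q3-a>q3; q3-b>q3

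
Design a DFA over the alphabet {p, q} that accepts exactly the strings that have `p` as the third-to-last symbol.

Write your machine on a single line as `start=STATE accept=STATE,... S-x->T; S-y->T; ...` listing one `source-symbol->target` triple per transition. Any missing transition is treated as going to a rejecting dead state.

start=S0; accept=S7,S8,S9,S10; S0-p->S1; S0-q->S2; S1-p->S3; S1-q->S4; S2-p->S5; S2-q->S6; S3-p->S7; S3-q->S8; S4-p->S9; S4-q->S10; S5-p->S11; S5-q->S12; S6-p->S13; S6-q->S14; S7-p->S7; S7-q->S8; S8-p->S9; S8-q->S10; S9-p->S11; S9-q->S12; S10-p->S13; S10-q->S14; S11-p->S7; S11-q->S8; S12-p->S9; S12-q->S10; S13-p->S11; S13-q->S12; S14-p->S13; S14-q->S14

A DFA must remember the last 3 symbols (since which symbol is third-to-last isn't known until the input ends). Use one state per possible window of the last ≤3 symbols; accept from those whose window starts with `p`.
A 15-state machine:
          p    q  
>  S0     S1   S2 
   S1     S3   S4 
   S2     S5   S6 
   S3     S7   S8 
   S4     S9  S10 
   S5    S11  S12 
   S6    S13  S14 
 * S7     S7   S8 
 * S8     S9  S10 
 * S9    S11  S12 
 * S10   S13  S14 
   S11    S7   S8 
   S12    S9  S10 
   S13   S11  S12 
   S14   S13  S14 
(> = start, * = accepting)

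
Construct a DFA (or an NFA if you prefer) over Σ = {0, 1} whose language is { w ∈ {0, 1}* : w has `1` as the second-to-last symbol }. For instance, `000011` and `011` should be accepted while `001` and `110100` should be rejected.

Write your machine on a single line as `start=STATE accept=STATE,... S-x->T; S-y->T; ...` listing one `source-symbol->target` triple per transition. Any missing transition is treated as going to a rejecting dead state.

Because acceptance depends on a position counted from the end, the machine has to buffer the most recent 2 symbols. Make each state the string of the last up-to-2 symbols read; on input `x` shift the window left and append `x`. Accept when the buffered window has length 2 and begins with `1`.
A 7-state machine:
        0   1  
>  S0   S1  S2 
   S1   S3  S4 
   S2   S5  S6 
   S3   S3  S4 
   S4   S5  S6 
 * S5   S3  S4 
 * S6   S5  S6 
(> = start, * = accepting)

start=S0; accept=S5,S6; S0-0->S1; S0-1->S2; S1-0->S3; S1-1->S4; S2-0->S5; S2-1->S6; S3-0->S3; S3-1->S4; S4-0->S5; S4-1->S6; S5-0->S3; S5-1->S4; S6-0->S5; S6-1->S6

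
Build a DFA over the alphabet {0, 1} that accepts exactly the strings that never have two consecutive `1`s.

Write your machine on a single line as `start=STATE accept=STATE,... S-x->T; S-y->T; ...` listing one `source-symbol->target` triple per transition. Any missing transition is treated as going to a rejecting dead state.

Track partial matches of the forbidden pattern `11`. State C is a dead state reached once `11` has occurred; every other state accepts. A means no part of `11` is currently matched.
3 states suffice.
       0  1 
>* A   A  B 
 * B   A  C 
   C   C  C 
(> = start, * = accepting)

start=A; accept=A,B; A-0->A; A-1->B; B-0->A; B-1->C; C-0->C; C-1->C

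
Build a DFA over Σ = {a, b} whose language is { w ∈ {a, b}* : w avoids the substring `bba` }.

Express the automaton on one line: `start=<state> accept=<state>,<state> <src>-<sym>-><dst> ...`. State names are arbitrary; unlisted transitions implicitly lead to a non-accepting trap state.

This is the complement of 'contains `bba`'. Use the same substring-matching states — S0 through S3 holding how much of `bba` has just been matched — but flip the accepting set: everything except the trap S3 accepts.
A 4-state machine:
        a   b  
>* S0   S0  S1 
 * S1   S0  S2 
 * S2   S3  S2 
   S3   S3  S3 
(> = start, * = accepting)

start=S0 accept=S0,S1,S2 S0-a->S0 S0-b->S1 S1-a->S0 S1-b->S2 S2-a->S3 S2-b->S2 S3-a->S3 S3-b->S3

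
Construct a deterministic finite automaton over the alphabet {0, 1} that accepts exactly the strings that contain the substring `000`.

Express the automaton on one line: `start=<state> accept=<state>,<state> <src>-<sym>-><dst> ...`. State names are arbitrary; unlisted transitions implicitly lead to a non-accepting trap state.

Track how much of `000` has been matched so far: state A is no progress, D is the absorbing accept state reached once `000` has occurred. Intermediate states record partial matches; on a mismatch, fall back to the longest reusable overlap.
4 states suffice.
       0  1 
>  A   B  A 
   B   C  A 
   C   D  A 
 * D   D  D 
(> = start, * = accepting)

start=A accept=D A-0->B A-1->A B-0->C B-1->A C-0->D C-1->A D-0->D D-1->D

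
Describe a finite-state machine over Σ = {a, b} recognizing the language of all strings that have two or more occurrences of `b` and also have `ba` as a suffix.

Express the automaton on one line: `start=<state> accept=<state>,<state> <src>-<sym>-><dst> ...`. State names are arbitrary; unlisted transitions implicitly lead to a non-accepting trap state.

Run two small machines in parallel and take their product. One (4 states) tracks the count of `b`s, saturating at 3; the other (3 states) tracks how much of the suffix `ba` has currently been matched. Each combined state is a pair, one component from each; accept when both components accept.
A 10-state machine:
        a   b  
>  q0   q0  q1 
   q1   q2  q3 
   q2   q4  q3 
   q3   q5  q6 
   q4   q4  q3 
 * q5   q7  q6 
   q6   q8  q6 
   q7   q7  q6 
 * q8   q9  q6 
   q9   q9  q6 
(> = start, * = accepting)

start=q0 accept=q5,q8 q0-a->q0 q0-b->q1 q1-a->q2 q1-b->q3 q2-a->q4 q2-b->q3 q3-a->q5 q3-b->q6 q4-a->q4 q4-b->q3 q5-a->q7 q5-b->q6 q6-a->q8 q6-b->q6 q7-a->q7 q7-b->q6 q8-a->q9 q8-b->q6 q9-a->q9 q9-b->q6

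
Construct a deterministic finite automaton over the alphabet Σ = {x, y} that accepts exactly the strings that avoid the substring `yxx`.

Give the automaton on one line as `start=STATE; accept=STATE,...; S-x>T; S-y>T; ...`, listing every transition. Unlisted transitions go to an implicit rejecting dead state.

This is the complement of 'contains `yxx`'. Use the same substring-matching states — q0 through q3 holding how much of `yxx` has just been matched — but flip the accepting set: everything except the trap q3 accepts.
With 4 states:
        x   y  
>* q0   q0  q1 
 * q1   q2  q1 
 * q2   q3  q1 
   q3   q3  q3 
(> = start, * = accepting)

start=q0; accept=q0,q1,q2; q0-x>q0; q0-y>q1; q1-x>q2; q1-y>q1; q2-x>q3; q2-y>q1; q3-x>q3; q3-y>q3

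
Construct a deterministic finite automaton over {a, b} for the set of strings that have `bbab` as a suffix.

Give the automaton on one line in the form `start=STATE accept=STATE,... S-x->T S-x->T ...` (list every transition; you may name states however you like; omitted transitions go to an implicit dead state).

start=s0 accept=s4 s0-a->s0 s0-b->s1 s1-a->s0 s1-b->s2 s2-a->s3 s2-b->s2 s3-a->s0 s3-b->s4 s4-a->s0 s4-b->s2

Let each state record the length of the longest suffix of the input read so far that is also a prefix of `bbab`. s1 means the last symbol is `b`; s2 means the last 2 symbols are `bb`; s3 means the last 3 symbols are `bba`; s4 means the last 4 symbols are `bbab`. Accept only at s4, where the string currently ends in `bbab`.
A 5-state machine:
        a   b  
>  s0   s0  s1 
   s1   s0  s2 
   s2   s3  s2 
   s3   s0  s4 
 * s4   s0  s2 
(> = start, * = accepting)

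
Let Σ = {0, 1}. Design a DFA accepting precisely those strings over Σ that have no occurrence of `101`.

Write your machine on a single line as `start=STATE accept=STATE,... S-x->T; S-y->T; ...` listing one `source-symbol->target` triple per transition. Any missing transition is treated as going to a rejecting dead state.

start=s0; accept=s0,s1,s2; s0-0->s0; s0-1->s1; s1-0->s2; s1-1->s1; s2-0->s0; s2-1->s3; s3-0->s3; s3-1->s3

This is the complement of 'contains `101`'. Use the same substring-matching states — s0 through s3 holding how much of `101` has just been matched — but flip the accepting set: everything except the trap s3 accepts.
4 states suffice.
        0   1  
>* s0   s0  s1 
 * s1   s2  s1 
 * s2   s0  s3 
   s3   s3  s3 
(> = start, * = accepting)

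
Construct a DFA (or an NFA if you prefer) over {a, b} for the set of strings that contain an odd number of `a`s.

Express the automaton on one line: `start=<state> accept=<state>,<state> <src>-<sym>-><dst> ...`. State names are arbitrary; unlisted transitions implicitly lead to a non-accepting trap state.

start=q0 accept=q1 q0-a->q1 q0-b->q0 q1-a->q0 q1-b->q1

Keep the running count of `a`s modulo 2: each `a` advances along the cycle q0 → q1 → q0 while other symbols loop. Accept at q1.
2 states suffice.
        a   b  
>  q0   q1  q0 
 * q1   q0  q1 
(> = start, * = accepting)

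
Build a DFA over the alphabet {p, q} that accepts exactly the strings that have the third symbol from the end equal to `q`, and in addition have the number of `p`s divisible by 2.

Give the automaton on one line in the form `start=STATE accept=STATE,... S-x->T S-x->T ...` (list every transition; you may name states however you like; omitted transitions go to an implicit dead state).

Run two small machines in parallel and take their product. One (15 states) tracks the last 3 symbols read; the other (2 states) tracks the count of `p`s modulo 2. Each combined state is a pair, one component from each; accept when both components accept. Minimizing collapses redundant product states.
A 12-state machine:
       p  q 
>  A   B  C 
   B   A  D 
   C   E  F 
   D   G  H 
   E   I  D 
   F   E  J 
   G   B  K 
   H   L  H 
 * I   B  C 
 * J   E  J 
 * K   E  F 
 * L   B  K 
(> = start, * = accepting)

start=A accept=I,J,K,L A-p->B A-q->C B-p->A B-q->D C-p->E C-q->F D-p->G D-q->H E-p->I E-q->D F-p->E F-q->J G-p->B G-q->K H-p->L H-q->H I-p->B I-q->C J-p->E J-q->J K-p->E K-q->F L-p->B L-q->K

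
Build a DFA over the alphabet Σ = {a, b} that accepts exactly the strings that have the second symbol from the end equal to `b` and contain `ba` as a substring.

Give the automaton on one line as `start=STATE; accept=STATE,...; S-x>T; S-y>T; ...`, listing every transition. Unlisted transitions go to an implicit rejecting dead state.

Run two small machines in parallel and take their product. One (7 states) tracks the last 2 symbols read; the other (3 states) tracks whether and how much of `ba` has been seen. Each combined state is a pair, one component from each; accept when both components accept.
10 states suffice.
        a   b  
>  S0   S1  S2 
   S1   S3  S4 
   S2   S5  S6 
   S3   S3  S4 
   S4   S5  S6 
 * S5   S7  S8 
   S6   S5  S6 
   S7   S7  S8 
   S8   S5  S9 
 * S9   S5  S9 
(> = start, * = accepting)

start=S0; accept=S5,S9; S0-a>S1; S0-b>S2; S1-a>S3; S1-b>S4; S2-a>S5; S2-b>S6; S3-a>S3; S3-b>S4; S4-a>S5; S4-b>S6; S5-a>S7; S5-b>S8; S6-a>S5; S6-b>S6; S7-a>S7; S7-b>S8; S8-a>S5; S8-b>S9; S9-a>S5; S9-b>S9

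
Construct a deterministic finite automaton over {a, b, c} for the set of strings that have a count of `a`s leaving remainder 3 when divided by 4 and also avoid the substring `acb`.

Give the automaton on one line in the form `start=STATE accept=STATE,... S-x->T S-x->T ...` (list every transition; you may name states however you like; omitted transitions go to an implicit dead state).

Run two small machines in parallel and take their product. One (4 states) tracks the count of `a`s modulo 4; the other (4 states) tracks partial matches of the forbidden pattern `acb`. Each combined state is a pair, one component from each; accept when both components accept. Minimizing collapses redundant product states.
          a    b    c  
>  q0     q1   q0   q0 
   q1     q2   q3   q4 
   q2     q5   q6   q7 
   q3     q2   q3   q3 
   q4     q2   q8   q3 
 * q5     q9  q10  q11 
   q6     q5   q6   q6 
   q7     q5   q8   q6 
   q8     q8   q8   q8 
   q9     q1   q0  q12 
 * q10    q9  q10  q10 
 * q11    q9   q8  q10 
   q12    q1   q8   q0 
(> = start, * = accepting)

start=q0 accept=q5,q10,q11 q0-a->q1 q0-b->q0 q0-c->q0 q1-a->q2 q1-b->q3 q1-c->q4 q2-a->q5 q2-b->q6 q2-c->q7 q3-a->q2 q3-b->q3 q3-c->q3 q4-a->q2 q4-b->q8 q4-c->q3 q5-a->q9 q5-b->q10 q5-c->q11 q6-a->q5 q6-b->q6 q6-c->q6 q7-a->q5 q7-b->q8 q7-c->q6 q8-a->q8 q8-b->q8 q8-c->q8 q9-a->q1 q9-b->q0 q9-c->q12 q10-a->q9 q10-b->q10 q10-c->q10 q11-a->q9 q11-b->q8 q11-c->q10 q12-a->q1 q12-b->q8 q12-c->q0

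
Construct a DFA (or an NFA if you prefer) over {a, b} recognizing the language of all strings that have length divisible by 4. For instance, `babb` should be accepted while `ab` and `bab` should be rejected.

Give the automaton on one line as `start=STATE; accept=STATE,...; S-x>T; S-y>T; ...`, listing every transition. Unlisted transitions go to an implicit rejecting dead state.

Only the length mod 4 matters, so use a 4-cycle: from any state, every input symbol moves to the next state, wrapping s3 back to s0. Mark s0 accepting.
4 states suffice.
        a   b  
>* s0   s1  s1 
   s1   s2  s2 
   s2   s3  s3 
   s3   s0  s0 
(> = start, * = accepting)

start=s0; accept=s0; s0-a>s1; s0-b>s1; s1-a>s2; s1-b>s2; s2-a>s3; s2-b>s3; s3-a>s0; s3-b>s0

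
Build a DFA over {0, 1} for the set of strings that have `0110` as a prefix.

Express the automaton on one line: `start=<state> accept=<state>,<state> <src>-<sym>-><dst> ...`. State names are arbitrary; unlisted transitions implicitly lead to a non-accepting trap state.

start=q0 accept=q4 q0-0->q1 q0-1->q5 q1-0->q5 q1-1->q2 q2-0->q5 q2-1->q3 q3-0->q4 q3-1->q5 q4-0->q4 q4-1->q4 q5-0->q5 q5-1->q5

Walk along `0110` while the input agrees: from q0 take `0` to q1, and so on. Any deviation drops to the rejecting sink q5. Once q4 is reached the prefix is confirmed and every continuation is accepted.
        0   1  
>  q0   q1  q5 
   q1   q5  q2 
   q2   q5  q3 
   q3   q4  q5 
 * q4   q4  q4 
   q5   q5  q5 
(> = start, * = accepting)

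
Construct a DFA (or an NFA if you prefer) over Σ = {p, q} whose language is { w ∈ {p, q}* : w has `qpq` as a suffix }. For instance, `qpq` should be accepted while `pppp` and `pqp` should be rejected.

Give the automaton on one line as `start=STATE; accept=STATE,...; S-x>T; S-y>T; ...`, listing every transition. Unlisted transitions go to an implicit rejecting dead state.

start=S0; accept=S3; S0-p>S0; S0-q>S1; S1-p>S2; S1-q>S1; S2-p>S0; S2-q>S3; S3-p>S2; S3-q>S1

Let each state record the length of the longest suffix of the input read so far that is also a prefix of `qpq`. S1 means the last symbol is `q`; S2 means the last 2 symbols are `qp`; S3 means the last 3 symbols are `qpq`. Accept only at S3, where the string currently ends in `qpq`.
        p   q  
>  S0   S0  S1 
   S1   S2  S1 
   S2   S0  S3 
 * S3   S2  S1 
(> = start, * = accepting)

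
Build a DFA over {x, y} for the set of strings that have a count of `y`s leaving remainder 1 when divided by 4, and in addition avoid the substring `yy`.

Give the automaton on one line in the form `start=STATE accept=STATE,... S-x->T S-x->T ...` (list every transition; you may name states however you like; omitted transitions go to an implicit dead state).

Build one automaton per condition and run them in lockstep. The first has 4 states tracking the count of `y`s modulo 4; the second has 3 states tracking partial matches of the forbidden pattern `yy`. A product state is a pair (one from each), accepting exactly when both do. After merging equivalent states the machine shrinks.
With 9 states:
        x   y  
>  S0   S0  S1 
 * S1   S2  S3 
 * S2   S2  S4 
   S3   S3  S3 
   S4   S5  S3 
   S5   S5  S6 
   S6   S7  S3 
   S7   S7  S8 
   S8   S0  S3 
(> = start, * = accepting)

start=S0 accept=S1,S2 S0-x->S0 S0-y->S1 S1-x->S2 S1-y->S3 S2-x->S2 S2-y->S4 S3-x->S3 S3-y->S3 S4-x->S5 S4-y->S3 S5-x->S5 S5-y->S6 S6-x->S7 S6-y->S3 S7-x->S7 S7-y->S8 S8-x->S0 S8-y->S3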